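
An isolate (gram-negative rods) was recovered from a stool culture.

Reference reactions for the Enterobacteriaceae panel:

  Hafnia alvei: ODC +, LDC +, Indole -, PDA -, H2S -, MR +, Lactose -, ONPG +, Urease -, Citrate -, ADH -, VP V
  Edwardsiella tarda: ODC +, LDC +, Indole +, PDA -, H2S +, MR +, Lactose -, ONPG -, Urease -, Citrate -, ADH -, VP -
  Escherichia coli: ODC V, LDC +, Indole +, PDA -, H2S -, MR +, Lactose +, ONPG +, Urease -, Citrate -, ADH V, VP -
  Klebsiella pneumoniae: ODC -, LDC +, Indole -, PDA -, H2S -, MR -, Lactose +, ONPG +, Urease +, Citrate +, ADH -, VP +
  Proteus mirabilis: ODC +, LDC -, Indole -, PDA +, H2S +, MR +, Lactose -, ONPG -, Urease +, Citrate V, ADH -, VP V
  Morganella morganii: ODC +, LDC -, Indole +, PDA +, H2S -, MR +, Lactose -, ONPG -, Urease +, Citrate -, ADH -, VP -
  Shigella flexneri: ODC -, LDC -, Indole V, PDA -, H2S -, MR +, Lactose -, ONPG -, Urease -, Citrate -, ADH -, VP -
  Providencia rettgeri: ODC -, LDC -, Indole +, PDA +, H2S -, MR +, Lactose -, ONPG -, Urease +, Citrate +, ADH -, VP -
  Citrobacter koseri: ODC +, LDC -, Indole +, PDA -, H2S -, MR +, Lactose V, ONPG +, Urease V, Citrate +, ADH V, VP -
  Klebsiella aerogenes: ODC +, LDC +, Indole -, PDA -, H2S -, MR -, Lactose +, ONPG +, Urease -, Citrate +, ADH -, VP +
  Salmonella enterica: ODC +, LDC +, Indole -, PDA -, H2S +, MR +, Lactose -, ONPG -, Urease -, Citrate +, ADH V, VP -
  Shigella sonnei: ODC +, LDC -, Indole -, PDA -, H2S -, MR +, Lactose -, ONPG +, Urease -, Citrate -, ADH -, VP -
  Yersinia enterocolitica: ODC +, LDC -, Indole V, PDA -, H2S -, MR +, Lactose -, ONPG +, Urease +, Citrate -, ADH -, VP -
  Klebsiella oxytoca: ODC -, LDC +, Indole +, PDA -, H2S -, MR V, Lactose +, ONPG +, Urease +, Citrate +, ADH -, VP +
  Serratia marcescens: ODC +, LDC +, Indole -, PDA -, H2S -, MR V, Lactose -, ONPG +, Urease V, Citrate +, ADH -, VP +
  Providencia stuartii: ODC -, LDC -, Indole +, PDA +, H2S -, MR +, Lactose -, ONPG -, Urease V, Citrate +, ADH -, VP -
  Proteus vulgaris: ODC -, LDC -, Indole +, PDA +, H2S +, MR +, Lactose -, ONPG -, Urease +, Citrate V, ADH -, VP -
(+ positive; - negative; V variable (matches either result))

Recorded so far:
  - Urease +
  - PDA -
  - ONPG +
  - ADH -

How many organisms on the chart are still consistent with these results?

5

PDA -: excludes 5 organisms — 12 left.
ONPG +: excludes Edwardsiella tarda, Shigella flexneri, Salmonella enterica — 9 left.
ADH -: all 9 remaining candidates are consistent.
Urease +: excludes Hafnia alvei, Escherichia coli, Klebsiella aerogenes, Shigella sonnei — 5 left.
Still consistent: Citrobacter koseri, Klebsiella oxytoca, Klebsiella pneumoniae, Serratia marcescens, Yersinia enterocolitica.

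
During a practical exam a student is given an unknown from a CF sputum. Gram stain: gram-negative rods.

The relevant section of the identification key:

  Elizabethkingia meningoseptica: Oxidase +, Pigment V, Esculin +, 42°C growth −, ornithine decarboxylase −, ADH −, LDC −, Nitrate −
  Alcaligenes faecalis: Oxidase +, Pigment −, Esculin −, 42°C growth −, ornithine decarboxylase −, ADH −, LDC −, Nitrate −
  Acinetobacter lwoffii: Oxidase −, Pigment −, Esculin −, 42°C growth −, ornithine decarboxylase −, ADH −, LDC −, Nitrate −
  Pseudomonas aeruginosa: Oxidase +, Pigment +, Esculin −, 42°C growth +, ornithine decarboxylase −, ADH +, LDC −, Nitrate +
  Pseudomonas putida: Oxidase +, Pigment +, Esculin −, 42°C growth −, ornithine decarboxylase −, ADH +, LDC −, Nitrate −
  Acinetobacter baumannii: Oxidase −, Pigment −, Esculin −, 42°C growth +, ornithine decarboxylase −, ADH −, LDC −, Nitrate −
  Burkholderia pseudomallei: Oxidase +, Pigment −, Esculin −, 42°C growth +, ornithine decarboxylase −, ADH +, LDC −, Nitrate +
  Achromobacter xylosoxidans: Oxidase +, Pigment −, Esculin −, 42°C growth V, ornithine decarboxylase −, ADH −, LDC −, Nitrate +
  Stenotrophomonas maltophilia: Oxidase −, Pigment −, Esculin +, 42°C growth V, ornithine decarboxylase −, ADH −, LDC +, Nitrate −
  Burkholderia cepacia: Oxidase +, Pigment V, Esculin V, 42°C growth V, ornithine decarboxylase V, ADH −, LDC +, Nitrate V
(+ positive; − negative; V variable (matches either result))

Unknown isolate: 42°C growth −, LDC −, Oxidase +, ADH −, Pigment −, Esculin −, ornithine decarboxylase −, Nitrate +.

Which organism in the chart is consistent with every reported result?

Achromobacter xylosoxidans

Nitrate +: excludes 6 organisms — 4 left.
Pigment −: excludes Pseudomonas aeruginosa — 3 left.
Oxidase +: all 3 remaining candidates are consistent.
Esculin −: all 3 remaining candidates are consistent.
LDC −: excludes Burkholderia cepacia — 2 left.
ADH −: excludes Burkholderia pseudomallei — 1 left.
42°C growth −: the one remaining candidate is consistent.
ornithine decarboxylase −: the one remaining candidate is consistent.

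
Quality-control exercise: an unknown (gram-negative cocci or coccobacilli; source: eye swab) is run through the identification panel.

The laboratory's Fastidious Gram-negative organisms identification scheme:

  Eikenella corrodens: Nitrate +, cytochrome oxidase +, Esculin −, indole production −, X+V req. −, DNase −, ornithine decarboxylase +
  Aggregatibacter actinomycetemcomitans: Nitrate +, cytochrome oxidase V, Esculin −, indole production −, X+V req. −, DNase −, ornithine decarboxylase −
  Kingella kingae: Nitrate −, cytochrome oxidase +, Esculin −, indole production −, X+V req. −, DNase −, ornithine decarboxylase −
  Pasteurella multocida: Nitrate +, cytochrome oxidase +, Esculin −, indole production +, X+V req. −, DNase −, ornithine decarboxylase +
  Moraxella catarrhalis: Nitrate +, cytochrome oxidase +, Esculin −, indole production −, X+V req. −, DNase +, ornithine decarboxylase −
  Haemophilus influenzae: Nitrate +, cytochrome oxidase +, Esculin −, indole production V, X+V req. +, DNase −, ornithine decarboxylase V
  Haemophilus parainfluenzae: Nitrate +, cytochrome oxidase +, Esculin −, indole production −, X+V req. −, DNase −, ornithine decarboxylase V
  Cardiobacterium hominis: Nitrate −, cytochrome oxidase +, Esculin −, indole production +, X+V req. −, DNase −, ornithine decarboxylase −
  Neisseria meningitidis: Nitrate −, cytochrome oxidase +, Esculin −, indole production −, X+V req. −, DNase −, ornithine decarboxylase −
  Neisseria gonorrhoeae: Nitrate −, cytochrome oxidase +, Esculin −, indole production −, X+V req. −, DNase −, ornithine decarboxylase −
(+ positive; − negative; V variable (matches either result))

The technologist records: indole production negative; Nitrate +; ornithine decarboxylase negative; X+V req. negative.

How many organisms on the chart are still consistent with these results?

indole production −: excludes Pasteurella multocida, Cardiobacterium hominis — 8 left.
X+V req. −: excludes Haemophilus influenzae — 7 left.
ornithine decarboxylase −: excludes Eikenella corrodens — 6 left.
Nitrate +: excludes Kingella kingae, Neisseria meningitidis, Neisseria gonorrhoeae — 3 left.
Still consistent: Aggregatibacter actinomycetemcomitans, Haemophilus parainfluenzae, Moraxella catarrhalis.

3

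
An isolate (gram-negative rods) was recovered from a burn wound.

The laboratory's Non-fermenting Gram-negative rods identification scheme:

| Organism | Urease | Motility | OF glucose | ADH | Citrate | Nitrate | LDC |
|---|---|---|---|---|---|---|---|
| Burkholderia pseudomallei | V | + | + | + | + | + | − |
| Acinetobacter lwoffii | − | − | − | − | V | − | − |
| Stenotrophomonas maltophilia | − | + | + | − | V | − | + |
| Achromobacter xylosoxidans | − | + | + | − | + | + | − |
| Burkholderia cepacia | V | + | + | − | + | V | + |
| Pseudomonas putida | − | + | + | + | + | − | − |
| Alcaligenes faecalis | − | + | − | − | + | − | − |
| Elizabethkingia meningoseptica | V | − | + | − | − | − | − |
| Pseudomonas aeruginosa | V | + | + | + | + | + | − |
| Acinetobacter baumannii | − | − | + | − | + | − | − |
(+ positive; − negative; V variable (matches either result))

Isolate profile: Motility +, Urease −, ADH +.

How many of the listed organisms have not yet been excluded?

ADH +: excludes 7 organisms — 3 left.
Motility +: all 3 remaining candidates are consistent.
Urease −: all 3 remaining candidates are consistent.
Still consistent: Burkholderia pseudomallei, Pseudomonas aeruginosa, Pseudomonas putida.

3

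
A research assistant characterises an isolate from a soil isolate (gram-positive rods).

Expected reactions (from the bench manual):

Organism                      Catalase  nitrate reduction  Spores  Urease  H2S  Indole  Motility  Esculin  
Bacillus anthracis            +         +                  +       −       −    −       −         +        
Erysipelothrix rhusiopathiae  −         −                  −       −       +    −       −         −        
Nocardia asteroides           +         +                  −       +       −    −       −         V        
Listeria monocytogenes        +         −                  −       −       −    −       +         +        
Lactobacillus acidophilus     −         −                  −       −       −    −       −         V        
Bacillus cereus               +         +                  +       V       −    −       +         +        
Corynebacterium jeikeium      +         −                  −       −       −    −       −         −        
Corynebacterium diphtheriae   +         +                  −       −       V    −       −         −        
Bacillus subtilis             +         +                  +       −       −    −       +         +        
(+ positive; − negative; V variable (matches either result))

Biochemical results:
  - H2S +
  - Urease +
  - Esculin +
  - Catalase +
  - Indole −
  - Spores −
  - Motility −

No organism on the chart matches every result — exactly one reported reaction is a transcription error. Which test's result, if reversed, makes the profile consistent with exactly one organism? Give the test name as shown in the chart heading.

H2S

As reported, no row in the chart matches all 7 reactions.
Reversing Urease → still no organism matches.
Reversing Esculin → still no organism matches.
Reversing Motility → still no organism matches.
Reversing H2S (to −) → unique match: Nocardia asteroides.
Reversing Spores → still no organism matches.
Reversing Indole → still no organism matches.
Reversing Catalase → still no organism matches.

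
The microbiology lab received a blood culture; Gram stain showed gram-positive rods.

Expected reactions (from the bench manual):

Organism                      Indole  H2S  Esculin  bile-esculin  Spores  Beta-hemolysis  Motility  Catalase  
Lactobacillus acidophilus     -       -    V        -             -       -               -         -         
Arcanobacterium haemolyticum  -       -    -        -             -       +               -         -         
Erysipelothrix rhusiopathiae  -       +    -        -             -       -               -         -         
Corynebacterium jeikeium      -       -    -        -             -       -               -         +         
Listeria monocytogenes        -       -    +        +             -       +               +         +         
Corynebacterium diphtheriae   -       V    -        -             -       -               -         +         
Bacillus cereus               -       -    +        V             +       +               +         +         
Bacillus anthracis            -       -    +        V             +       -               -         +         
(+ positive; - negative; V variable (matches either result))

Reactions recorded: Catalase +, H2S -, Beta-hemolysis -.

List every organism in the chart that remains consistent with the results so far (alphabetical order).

Bacillus anthracis, Corynebacterium diphtheriae, Corynebacterium jeikeium

Beta-hemolysis -: excludes Arcanobacterium haemolyticum, Listeria monocytogenes, Bacillus cereus — 5 left.
H2S -: excludes Erysipelothrix rhusiopathiae — 4 left.
Catalase +: excludes Lactobacillus acidophilus — 3 left.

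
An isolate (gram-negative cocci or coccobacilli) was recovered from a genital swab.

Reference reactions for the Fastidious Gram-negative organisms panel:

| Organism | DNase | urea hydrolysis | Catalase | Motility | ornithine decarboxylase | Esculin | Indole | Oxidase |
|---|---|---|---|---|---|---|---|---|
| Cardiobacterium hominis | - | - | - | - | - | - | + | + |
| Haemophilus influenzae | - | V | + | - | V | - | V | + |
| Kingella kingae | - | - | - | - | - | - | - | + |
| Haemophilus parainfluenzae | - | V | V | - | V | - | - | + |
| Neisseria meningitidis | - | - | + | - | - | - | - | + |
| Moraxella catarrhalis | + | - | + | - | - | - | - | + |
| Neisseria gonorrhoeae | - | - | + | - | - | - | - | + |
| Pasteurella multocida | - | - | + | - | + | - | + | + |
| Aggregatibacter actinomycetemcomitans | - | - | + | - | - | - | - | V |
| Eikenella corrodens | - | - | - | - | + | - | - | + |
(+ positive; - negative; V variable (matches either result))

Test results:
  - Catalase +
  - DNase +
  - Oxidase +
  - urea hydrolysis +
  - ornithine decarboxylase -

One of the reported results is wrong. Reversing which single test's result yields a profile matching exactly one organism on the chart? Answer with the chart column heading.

urea hydrolysis

As reported, no row in the chart matches all 5 reactions.
Reversing DNase → 2 organisms match (not unique).
Reversing urea hydrolysis (to -) → unique match: Moraxella catarrhalis.
Reversing Catalase → still no organism matches.
Reversing Oxidase → still no organism matches.
Reversing ornithine decarboxylase → still no organism matches.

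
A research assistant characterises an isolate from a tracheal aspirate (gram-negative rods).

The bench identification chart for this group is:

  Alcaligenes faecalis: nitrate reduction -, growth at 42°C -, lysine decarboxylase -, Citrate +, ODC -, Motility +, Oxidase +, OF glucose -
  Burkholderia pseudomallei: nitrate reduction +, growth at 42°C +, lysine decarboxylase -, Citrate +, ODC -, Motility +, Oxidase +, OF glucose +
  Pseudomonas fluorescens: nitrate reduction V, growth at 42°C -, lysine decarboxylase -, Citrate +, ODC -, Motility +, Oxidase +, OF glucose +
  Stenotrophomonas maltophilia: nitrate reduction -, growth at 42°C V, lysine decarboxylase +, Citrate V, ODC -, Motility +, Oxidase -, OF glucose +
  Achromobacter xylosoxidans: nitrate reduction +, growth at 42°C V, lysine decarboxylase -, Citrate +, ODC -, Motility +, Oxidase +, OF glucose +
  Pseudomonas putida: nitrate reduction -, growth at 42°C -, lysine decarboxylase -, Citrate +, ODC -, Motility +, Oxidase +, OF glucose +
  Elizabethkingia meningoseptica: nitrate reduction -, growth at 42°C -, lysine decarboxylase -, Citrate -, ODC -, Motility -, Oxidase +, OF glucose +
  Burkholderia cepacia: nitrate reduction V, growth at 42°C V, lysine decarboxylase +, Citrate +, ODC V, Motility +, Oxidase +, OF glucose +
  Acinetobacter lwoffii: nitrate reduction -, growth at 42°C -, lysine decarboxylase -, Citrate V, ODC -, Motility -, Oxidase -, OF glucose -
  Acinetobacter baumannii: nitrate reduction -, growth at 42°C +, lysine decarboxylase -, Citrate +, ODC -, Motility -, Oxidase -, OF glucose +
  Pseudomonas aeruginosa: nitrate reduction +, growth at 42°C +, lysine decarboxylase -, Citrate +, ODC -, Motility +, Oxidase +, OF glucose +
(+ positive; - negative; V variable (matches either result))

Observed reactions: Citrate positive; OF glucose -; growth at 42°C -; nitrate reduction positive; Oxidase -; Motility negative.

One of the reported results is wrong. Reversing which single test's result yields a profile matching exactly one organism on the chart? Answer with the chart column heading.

As reported, no row in the chart matches all 6 reactions.
Reversing nitrate reduction (to -) → unique match: Acinetobacter lwoffii.
Reversing Citrate → still no organism matches.
Reversing Motility → still no organism matches.
Reversing growth at 42°C → still no organism matches.
Reversing Oxidase → still no organism matches.
Reversing OF glucose → still no organism matches.

nitrate reduction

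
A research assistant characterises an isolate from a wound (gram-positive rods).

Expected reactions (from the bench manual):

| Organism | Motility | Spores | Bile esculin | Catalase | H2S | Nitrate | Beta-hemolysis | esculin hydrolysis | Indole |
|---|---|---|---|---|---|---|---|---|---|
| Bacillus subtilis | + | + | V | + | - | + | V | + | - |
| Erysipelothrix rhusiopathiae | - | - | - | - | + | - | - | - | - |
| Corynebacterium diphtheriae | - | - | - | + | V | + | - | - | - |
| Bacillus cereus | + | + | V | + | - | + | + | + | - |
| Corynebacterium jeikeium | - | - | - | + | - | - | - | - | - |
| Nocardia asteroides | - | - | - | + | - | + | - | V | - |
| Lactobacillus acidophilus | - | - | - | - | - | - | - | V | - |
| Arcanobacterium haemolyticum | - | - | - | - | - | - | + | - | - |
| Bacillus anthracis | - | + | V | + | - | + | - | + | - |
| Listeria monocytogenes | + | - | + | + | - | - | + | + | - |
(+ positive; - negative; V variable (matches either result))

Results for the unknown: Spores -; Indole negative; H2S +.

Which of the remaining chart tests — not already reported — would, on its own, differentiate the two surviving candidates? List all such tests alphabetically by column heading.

H2S +: excludes 8 organisms — 2 left.
Spores -: all 2 remaining candidates are consistent.
Indole -: all 2 remaining candidates are consistent.
Two candidates remain: Corynebacterium diphtheriae and Erysipelothrix rhusiopathiae.
  Motility: - vs - — same for both, does not separate.
  Bile esculin: - vs - — same for both, does not separate.
  Catalase: Corynebacterium diphtheriae +, Erysipelothrix rhusiopathiae - — discriminates.
  Nitrate: Corynebacterium diphtheriae +, Erysipelothrix rhusiopathiae - — discriminates.
  Beta-hemolysis: - vs - — same for both, does not separate.
  esculin hydrolysis: - vs - — same for both, does not separate.

Catalase, Nitrate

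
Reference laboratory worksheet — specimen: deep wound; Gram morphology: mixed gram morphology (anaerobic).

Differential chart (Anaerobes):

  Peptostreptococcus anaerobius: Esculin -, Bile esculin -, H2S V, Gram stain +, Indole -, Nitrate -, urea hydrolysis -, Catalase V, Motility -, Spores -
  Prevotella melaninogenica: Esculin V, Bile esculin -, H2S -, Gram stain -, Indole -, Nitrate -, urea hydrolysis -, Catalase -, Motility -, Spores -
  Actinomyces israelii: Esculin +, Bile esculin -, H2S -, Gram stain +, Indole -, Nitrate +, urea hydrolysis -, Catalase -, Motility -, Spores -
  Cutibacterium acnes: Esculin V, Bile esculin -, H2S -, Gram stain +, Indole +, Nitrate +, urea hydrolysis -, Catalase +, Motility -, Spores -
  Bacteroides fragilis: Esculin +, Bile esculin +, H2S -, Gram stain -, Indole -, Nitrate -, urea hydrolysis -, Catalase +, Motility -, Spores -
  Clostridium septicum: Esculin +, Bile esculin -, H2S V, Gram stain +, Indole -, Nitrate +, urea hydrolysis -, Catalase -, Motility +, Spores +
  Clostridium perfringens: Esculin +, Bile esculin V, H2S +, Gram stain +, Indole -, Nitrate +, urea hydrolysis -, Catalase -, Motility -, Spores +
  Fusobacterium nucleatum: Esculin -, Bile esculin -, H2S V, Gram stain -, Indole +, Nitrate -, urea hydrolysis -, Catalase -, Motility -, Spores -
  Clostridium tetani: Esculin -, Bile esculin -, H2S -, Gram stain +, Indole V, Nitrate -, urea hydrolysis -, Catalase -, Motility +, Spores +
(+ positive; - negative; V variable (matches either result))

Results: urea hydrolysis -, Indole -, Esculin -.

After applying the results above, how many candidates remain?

3

Esculin -: excludes Actinomyces israelii, Bacteroides fragilis, Clostridium septicum, Clostridium perfringens — 5 left.
urea hydrolysis -: all 5 remaining candidates are consistent.
Indole -: excludes Cutibacterium acnes, Fusobacterium nucleatum — 3 left.
Still consistent: Clostridium tetani, Peptostreptococcus anaerobius, Prevotella melaninogenica.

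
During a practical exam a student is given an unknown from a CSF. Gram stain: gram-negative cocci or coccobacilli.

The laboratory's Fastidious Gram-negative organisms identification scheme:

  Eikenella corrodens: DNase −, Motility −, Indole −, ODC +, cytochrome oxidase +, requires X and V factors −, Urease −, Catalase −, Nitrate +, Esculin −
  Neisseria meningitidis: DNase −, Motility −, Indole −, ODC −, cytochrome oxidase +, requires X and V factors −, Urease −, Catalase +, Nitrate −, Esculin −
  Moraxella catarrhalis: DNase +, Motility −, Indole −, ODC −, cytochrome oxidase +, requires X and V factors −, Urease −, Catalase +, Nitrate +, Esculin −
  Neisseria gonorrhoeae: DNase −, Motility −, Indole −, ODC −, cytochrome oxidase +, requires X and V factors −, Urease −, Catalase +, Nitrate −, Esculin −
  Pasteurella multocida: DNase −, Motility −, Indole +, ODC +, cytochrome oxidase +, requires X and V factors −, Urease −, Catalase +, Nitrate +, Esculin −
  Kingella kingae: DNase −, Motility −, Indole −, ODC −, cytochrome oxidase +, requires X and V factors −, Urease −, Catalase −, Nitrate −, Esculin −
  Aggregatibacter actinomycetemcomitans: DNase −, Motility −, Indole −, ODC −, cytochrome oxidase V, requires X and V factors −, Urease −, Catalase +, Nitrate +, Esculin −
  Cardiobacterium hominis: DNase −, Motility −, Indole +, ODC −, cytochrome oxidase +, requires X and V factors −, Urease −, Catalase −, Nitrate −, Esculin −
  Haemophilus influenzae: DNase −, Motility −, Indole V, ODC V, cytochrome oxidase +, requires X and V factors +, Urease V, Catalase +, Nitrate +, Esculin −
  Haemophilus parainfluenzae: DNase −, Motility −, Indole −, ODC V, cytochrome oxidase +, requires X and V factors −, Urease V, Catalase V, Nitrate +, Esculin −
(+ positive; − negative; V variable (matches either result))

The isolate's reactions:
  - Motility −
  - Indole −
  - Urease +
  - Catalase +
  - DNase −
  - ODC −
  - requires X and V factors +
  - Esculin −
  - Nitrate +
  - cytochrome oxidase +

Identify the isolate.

Haemophilus influenzae

Nitrate +: excludes Neisseria meningitidis, Neisseria gonorrhoeae, Kingella kingae, Cardiobacterium hominis — 6 left.
Urease +: excludes Eikenella corrodens, Moraxella catarrhalis, Pasteurella multocida, Aggregatibacter actinomycetemcomitans — 2 left.
Indole −: all 2 remaining candidates are consistent.
requires X and V factors +: excludes Haemophilus parainfluenzae — 1 left.
Motility −: the one remaining candidate is consistent.
DNase −: the one remaining candidate is consistent.
cytochrome oxidase +: the one remaining candidate is consistent.
Esculin −: the one remaining candidate is consistent.
ODC −: the one remaining candidate is consistent.
Catalase +: the one remaining candidate is consistent.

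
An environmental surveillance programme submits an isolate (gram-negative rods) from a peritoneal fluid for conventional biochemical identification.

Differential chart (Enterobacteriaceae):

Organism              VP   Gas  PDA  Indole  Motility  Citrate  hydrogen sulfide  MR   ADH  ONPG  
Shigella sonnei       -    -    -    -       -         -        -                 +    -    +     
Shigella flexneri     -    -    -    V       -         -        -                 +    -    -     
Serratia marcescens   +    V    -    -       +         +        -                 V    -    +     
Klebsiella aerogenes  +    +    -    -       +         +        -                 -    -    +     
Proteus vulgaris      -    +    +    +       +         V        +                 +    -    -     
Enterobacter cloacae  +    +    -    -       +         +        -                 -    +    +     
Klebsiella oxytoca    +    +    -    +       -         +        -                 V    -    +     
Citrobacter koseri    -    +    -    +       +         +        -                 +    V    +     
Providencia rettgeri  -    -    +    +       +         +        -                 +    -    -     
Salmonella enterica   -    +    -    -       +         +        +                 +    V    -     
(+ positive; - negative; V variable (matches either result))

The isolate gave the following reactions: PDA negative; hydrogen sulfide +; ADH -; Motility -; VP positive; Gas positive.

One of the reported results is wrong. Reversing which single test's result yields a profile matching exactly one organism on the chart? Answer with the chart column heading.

hydrogen sulfide

As reported, no row in the chart matches all 6 reactions.
Reversing hydrogen sulfide (to -) → unique match: Klebsiella oxytoca.
Reversing Gas → still no organism matches.
Reversing VP → still no organism matches.
Reversing Motility → still no organism matches.
Reversing ADH → still no organism matches.
Reversing PDA → still no organism matches.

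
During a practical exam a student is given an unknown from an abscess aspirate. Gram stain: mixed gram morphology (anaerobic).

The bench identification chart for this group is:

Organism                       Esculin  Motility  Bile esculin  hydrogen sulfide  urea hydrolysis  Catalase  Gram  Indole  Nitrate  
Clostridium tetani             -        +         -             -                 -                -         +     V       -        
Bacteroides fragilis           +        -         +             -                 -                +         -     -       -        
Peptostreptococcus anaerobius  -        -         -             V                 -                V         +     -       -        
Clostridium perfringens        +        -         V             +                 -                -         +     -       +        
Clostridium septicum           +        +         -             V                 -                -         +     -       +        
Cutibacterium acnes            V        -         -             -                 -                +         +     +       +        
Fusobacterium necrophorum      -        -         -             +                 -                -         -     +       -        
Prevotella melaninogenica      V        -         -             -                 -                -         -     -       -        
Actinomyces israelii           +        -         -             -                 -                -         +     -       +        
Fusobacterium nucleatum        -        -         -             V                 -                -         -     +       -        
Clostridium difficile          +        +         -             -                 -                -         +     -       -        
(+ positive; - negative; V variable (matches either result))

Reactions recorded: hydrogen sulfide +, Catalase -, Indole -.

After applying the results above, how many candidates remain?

hydrogen sulfide +: excludes 6 organisms — 5 left.
Indole -: excludes Fusobacterium necrophorum, Fusobacterium nucleatum — 3 left.
Catalase -: all 3 remaining candidates are consistent.
Still consistent: Clostridium perfringens, Clostridium septicum, Peptostreptococcus anaerobius.

3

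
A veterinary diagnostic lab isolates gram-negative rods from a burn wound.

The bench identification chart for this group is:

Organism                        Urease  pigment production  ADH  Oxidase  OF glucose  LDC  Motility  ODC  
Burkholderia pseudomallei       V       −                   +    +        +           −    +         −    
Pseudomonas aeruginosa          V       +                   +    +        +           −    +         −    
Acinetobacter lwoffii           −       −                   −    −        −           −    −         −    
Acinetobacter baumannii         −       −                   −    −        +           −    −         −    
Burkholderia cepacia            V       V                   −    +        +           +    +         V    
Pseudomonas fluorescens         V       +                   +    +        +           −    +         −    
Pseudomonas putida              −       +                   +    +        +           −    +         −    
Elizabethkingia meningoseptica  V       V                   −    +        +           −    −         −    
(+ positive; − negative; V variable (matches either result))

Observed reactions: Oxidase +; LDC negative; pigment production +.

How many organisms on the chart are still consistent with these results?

LDC −: excludes Burkholderia cepacia — 7 left.
pigment production +: excludes Burkholderia pseudomallei, Acinetobacter lwoffii, Acinetobacter baumannii — 4 left.
Oxidase +: all 4 remaining candidates are consistent.
Still consistent: Elizabethkingia meningoseptica, Pseudomonas aeruginosa, Pseudomonas fluorescens, Pseudomonas putida.

4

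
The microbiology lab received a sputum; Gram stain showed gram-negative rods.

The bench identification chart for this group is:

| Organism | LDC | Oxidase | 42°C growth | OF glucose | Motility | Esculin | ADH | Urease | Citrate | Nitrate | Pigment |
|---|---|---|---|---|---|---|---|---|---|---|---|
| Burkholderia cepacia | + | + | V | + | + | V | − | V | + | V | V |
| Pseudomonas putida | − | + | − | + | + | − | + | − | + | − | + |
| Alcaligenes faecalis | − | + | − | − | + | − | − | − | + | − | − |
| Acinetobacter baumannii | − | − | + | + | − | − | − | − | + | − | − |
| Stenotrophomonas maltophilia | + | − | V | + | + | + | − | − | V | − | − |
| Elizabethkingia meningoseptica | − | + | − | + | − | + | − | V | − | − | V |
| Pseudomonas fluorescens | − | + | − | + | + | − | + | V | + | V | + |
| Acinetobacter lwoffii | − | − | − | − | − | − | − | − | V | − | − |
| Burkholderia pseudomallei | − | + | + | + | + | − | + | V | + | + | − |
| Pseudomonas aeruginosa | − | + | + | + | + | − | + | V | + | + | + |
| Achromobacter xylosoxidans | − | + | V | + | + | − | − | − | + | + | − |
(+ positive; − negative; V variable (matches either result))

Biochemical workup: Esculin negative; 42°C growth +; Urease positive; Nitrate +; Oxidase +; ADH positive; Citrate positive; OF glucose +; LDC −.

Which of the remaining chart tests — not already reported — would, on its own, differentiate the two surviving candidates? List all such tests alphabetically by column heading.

ADH +: excludes 7 organisms — 4 left.
OF glucose +: all 4 remaining candidates are consistent.
Nitrate +: excludes Pseudomonas putida — 3 left.
Citrate +: all 3 remaining candidates are consistent.
Oxidase +: all 3 remaining candidates are consistent.
Esculin −: all 3 remaining candidates are consistent.
Urease +: all 3 remaining candidates are consistent.
LDC −: all 3 remaining candidates are consistent.
42°C growth +: excludes Pseudomonas fluorescens — 2 left.
Two candidates remain: Burkholderia pseudomallei and Pseudomonas aeruginosa.
  Motility: + vs + — same for both, does not separate.
  Pigment: Burkholderia pseudomallei −, Pseudomonas aeruginosa + — discriminates.

Pigment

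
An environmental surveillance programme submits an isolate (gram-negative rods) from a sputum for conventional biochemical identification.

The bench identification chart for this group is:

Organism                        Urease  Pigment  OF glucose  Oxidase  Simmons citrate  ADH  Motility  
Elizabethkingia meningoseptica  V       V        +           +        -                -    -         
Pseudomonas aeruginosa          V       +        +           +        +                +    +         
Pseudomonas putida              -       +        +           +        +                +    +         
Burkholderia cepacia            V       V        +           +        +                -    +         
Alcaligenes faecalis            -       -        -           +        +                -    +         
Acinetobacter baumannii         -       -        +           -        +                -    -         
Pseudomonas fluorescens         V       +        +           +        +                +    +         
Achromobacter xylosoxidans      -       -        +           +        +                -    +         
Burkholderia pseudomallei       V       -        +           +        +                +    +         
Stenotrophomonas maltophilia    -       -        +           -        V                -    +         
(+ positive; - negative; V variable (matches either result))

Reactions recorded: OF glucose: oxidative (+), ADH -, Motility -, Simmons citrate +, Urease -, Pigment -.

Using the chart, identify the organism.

Simmons citrate +: excludes Elizabethkingia meningoseptica — 9 left.
Motility -: excludes 8 organisms — 1 left.
ADH -: the one remaining candidate is consistent.
Urease -: the one remaining candidate is consistent.
OF glucose +: the one remaining candidate is consistent.
Pigment -: the one remaining candidate is consistent.

Acinetobacter baumannii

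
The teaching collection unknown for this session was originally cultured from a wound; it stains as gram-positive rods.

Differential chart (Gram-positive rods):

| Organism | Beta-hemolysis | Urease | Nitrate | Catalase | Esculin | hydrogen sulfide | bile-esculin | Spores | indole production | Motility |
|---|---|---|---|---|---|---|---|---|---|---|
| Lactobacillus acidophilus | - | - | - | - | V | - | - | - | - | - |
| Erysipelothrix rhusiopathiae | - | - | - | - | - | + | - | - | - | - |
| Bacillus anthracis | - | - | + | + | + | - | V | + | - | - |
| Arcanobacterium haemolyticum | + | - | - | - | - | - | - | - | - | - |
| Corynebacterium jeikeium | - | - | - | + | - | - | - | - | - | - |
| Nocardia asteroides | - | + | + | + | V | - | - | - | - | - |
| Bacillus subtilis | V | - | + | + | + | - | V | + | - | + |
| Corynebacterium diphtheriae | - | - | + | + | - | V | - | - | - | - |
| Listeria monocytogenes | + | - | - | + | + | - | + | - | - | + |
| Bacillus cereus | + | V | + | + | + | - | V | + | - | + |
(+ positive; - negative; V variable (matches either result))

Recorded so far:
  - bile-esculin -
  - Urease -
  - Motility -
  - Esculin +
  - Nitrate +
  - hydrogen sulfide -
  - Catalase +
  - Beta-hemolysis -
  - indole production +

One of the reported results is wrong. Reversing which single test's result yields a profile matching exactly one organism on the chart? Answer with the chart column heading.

indole production

As reported, no row in the chart matches all 9 reactions.
Reversing indole production (to -) → unique match: Bacillus anthracis.
Reversing hydrogen sulfide → still no organism matches.
Reversing Nitrate → still no organism matches.
Reversing Motility → still no organism matches.
Reversing Beta-hemolysis → still no organism matches.
Reversing bile-esculin → still no organism matches.
Reversing Esculin → still no organism matches.
Reversing Urease → still no organism matches.
Reversing Catalase → still no organism matches.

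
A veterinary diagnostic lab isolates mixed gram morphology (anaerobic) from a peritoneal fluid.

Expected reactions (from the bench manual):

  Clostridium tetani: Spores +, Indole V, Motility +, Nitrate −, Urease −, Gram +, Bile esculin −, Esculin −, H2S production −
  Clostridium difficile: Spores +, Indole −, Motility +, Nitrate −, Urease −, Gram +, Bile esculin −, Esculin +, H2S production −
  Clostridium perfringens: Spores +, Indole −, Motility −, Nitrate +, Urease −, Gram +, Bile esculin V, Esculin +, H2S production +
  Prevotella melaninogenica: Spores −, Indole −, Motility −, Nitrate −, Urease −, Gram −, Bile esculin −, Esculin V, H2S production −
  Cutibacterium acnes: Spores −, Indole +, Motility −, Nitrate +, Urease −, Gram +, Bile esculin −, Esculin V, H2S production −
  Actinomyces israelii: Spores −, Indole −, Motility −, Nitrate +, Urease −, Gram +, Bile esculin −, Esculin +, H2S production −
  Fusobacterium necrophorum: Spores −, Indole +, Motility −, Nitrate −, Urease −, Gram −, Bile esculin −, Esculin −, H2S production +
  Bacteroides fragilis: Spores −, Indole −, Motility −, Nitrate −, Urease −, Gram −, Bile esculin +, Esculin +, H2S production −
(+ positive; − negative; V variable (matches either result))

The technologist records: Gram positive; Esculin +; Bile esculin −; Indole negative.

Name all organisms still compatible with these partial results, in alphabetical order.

Actinomyces israelii, Clostridium difficile, Clostridium perfringens

Indole −: excludes Cutibacterium acnes, Fusobacterium necrophorum — 6 left.
Esculin +: excludes Clostridium tetani — 5 left.
Bile esculin −: excludes Bacteroides fragilis — 4 left.
Gram +: excludes Prevotella melaninogenica — 3 left.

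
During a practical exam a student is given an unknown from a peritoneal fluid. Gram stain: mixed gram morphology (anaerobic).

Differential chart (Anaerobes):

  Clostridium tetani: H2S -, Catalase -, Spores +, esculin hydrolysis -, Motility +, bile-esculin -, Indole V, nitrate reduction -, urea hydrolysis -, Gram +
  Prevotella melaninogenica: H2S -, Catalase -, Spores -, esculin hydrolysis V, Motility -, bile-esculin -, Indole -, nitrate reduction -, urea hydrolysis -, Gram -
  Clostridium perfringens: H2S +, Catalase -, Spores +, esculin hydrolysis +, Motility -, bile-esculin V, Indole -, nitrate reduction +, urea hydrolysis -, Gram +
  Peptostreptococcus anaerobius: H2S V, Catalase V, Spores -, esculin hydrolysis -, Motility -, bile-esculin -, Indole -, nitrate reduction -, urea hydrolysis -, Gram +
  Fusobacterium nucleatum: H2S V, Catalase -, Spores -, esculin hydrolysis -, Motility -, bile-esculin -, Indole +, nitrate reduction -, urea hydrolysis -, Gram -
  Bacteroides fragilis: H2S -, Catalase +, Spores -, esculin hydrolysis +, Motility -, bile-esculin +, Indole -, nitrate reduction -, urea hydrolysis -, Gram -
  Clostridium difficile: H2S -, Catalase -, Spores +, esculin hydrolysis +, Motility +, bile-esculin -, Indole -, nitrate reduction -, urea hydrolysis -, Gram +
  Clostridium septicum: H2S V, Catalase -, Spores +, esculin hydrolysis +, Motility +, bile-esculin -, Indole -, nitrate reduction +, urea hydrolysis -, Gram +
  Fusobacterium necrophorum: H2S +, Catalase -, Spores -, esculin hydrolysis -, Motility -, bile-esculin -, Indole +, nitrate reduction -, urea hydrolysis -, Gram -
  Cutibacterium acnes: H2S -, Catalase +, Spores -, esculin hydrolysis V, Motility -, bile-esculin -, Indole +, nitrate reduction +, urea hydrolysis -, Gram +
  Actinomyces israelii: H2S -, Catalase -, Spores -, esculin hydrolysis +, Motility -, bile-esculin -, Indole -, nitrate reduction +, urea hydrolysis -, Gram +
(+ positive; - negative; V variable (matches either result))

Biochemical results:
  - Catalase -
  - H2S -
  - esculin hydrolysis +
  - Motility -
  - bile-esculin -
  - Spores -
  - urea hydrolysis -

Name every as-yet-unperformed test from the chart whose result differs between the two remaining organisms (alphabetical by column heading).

Gram, nitrate reduction

Spores -: excludes Clostridium tetani, Clostridium perfringens, Clostridium difficile, Clostridium septicum — 7 left.
urea hydrolysis -: all 7 remaining candidates are consistent.
Catalase -: excludes Bacteroides fragilis, Cutibacterium acnes — 5 left.
H2S -: excludes Fusobacterium necrophorum — 4 left.
Motility -: all 4 remaining candidates are consistent.
bile-esculin -: all 4 remaining candidates are consistent.
esculin hydrolysis +: excludes Peptostreptococcus anaerobius, Fusobacterium nucleatum — 2 left.
Two candidates remain: Actinomyces israelii and Prevotella melaninogenica.
  Indole: - vs - — same for both, does not separate.
  nitrate reduction: Actinomyces israelii +, Prevotella melaninogenica - — discriminates.
  Gram: Actinomyces israelii +, Prevotella melaninogenica - — discriminates.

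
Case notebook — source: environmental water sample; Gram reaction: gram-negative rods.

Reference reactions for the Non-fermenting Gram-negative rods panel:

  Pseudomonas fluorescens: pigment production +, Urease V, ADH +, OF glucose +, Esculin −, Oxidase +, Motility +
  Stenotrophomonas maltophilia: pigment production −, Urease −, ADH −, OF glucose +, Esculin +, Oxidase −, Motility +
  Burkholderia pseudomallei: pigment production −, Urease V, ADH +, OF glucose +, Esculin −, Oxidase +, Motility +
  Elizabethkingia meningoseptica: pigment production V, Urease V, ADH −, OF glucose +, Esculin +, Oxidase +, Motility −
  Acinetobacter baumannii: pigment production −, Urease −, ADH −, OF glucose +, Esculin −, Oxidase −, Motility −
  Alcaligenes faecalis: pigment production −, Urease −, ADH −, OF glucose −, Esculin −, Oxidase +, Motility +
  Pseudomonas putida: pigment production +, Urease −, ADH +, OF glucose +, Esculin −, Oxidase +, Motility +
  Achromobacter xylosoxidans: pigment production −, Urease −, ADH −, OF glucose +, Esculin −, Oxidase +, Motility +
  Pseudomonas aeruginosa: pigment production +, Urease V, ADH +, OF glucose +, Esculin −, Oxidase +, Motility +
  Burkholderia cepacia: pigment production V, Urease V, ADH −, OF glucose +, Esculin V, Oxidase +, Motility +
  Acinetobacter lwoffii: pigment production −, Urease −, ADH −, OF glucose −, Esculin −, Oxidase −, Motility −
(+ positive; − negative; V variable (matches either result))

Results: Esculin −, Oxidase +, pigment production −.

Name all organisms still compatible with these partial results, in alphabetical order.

Achromobacter xylosoxidans, Alcaligenes faecalis, Burkholderia cepacia, Burkholderia pseudomallei

Oxidase +: excludes Stenotrophomonas maltophilia, Acinetobacter baumannii, Acinetobacter lwoffii — 8 left.
pigment production −: excludes Pseudomonas fluorescens, Pseudomonas putida, Pseudomonas aeruginosa — 5 left.
Esculin −: excludes Elizabethkingia meningoseptica — 4 left.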